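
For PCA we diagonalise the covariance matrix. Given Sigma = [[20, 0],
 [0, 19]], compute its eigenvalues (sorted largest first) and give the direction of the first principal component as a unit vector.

Step 1 — characteristic polynomial of 2×2 Sigma:
  det(Sigma - λI) = λ² - trace · λ + det = 0.
  trace = 20 + 19 = 39, det = 20·19 - (0)² = 380.
Step 2 — discriminant:
  Δ = trace² - 4·det = 1521 - 1520 = 1.
Step 3 — eigenvalues:
  λ = (trace ± √Δ)/2 = (39 ± 1)/2,
  λ_1 = 20,  λ_2 = 19.

Step 4 — unit eigenvector for λ_1: Sigma is diagonal, so its eigenvectors are the coordinate axes. λ_1 = 20 is the diagonal entry on the first coordinate axis, hence
  v_1 = (1, 0) (||v_1|| = 1).

λ_1 = 20,  λ_2 = 19;  v_1 ≈ (1, 0)


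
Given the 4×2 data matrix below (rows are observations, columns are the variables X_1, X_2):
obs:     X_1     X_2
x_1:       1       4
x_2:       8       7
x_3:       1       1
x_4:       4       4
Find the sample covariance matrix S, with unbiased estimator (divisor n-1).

Step 1 — column means:
  mean(X_1) = (1 + 8 + 1 + 4) / 4 = 14/4 = 3.5
  mean(X_2) = (4 + 7 + 1 + 4) / 4 = 16/4 = 4

Step 2 — sample covariance S[i,j] = (1/(n-1)) · Σ_k (x_{k,i} - mean_i) · (x_{k,j} - mean_j), with n-1 = 3.
  S[X_1,X_1] = ((-2.5)·(-2.5) + (4.5)·(4.5) + (-2.5)·(-2.5) + (0.5)·(0.5)) / 3 = 33/3 = 11
  S[X_1,X_2] = ((-2.5)·(0) + (4.5)·(3) + (-2.5)·(-3) + (0.5)·(0)) / 3 = 21/3 = 7
  S[X_2,X_2] = ((0)·(0) + (3)·(3) + (-3)·(-3) + (0)·(0)) / 3 = 18/3 = 6

S is symmetric (S[j,i] = S[i,j]). Assembling:

S = [[11, 7],
 [7, 6]]


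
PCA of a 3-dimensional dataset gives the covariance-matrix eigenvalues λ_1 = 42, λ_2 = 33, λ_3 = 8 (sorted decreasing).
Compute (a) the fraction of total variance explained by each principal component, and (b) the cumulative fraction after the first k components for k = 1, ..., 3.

Step 1 — total variance = trace(Sigma) = Σ λ_i = 42 + 33 + 8 = 83.

Step 2 — fraction explained by component i = λ_i / Σ λ:
  PC1: 42/83 = 0.506
  PC2: 33/83 = 0.3976
  PC3: 8/83 = 0.0964

Step 3 — cumulative fraction after k components = (λ_1 + ... + λ_k) / Σ λ:
  k = 1: 42/83 = 0.506
  k = 2: (42 + 33)/83 = 75/83 = 0.9036
  k = 3: (42 + 33 + 8)/83 = 83/83 = 1

Summary (fraction, with percent):

explained: PC1 0.506 (50.6%), PC2 0.3976 (39.76%), PC3 0.0964 (9.64%);  cumulative: 0.506, 0.9036, 1


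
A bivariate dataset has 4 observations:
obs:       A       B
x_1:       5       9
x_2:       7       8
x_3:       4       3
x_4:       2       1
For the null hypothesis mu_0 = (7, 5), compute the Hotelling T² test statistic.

Step 1 — sample mean vector:
  mean(A) = (5 + 7 + 4 + 2) / 4 = 18/4 = 4.5
  mean(B) = (9 + 8 + 3 + 1) / 4 = 21/4 = 5.25
  x̄ = (4.5, 5.25),  deviation x̄ - mu_0 = (4.5, 5.25) - (7, 5) = (-2.5, 0.25).

Step 2 — sample covariance matrix, S[i,j] = (1/(n-1)) · Σ_k (x_{k,i} - mean_i) · (x_{k,j} - mean_j), divisor n-1 = 3:
  S[A,A] = ((0.5)·(0.5) + (2.5)·(2.5) + (-0.5)·(-0.5) + (-2.5)·(-2.5)) / 3 = 13/3 = 4.3333
  S[A,B] = ((0.5)·(3.75) + (2.5)·(2.75) + (-0.5)·(-2.25) + (-2.5)·(-4.25)) / 3 = 20.5/3 = 6.8333
  S[B,B] = ((3.75)·(3.75) + (2.75)·(2.75) + (-2.25)·(-2.25) + (-4.25)·(-4.25)) / 3 = 44.75/3 = 14.9167
  S = [[4.3333, 6.8333],
 [6.8333, 14.9167]].

Step 3 — invert S. det(S) = 4.3333·14.9167 - (6.8333)² = 17.9444.
  S^{-1} = (1/det) · [[d, -b], [-b, a]] = [[0.8313, -0.3808],
 [-0.3808, 0.2415]].

Step 4 — quadratic form (x̄ - mu_0)^T · S^{-1} · (x̄ - mu_0):
  S^{-1} · (x̄ - mu_0) = (-2.1734, 1.0124),
  (x̄ - mu_0)^T · [...] = (-2.5)·(-2.1734) + (0.25)·(1.0124) = 5.6865.

Step 5 — scale by n: T² = 4 · 5.6865 = 22.7461.

T² ≈ 22.7461


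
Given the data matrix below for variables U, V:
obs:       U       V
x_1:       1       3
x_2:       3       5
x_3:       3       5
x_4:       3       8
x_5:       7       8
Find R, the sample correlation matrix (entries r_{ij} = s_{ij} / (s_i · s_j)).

Step 1 — column means:
  mean(U) = (1 + 3 + 3 + 3 + 7) / 5 = 17/5 = 3.4
  mean(V) = (3 + 5 + 5 + 8 + 8) / 5 = 29/5 = 5.8

Step 2 — sample variances and covariances s[i,j] = (1/(n-1)) · Σ_k (x_{k,i} - mean_i) · (x_{k,j} - mean_j), with n-1 = 4:
  s[U,U] = ((-2.4)·(-2.4) + (-0.4)·(-0.4) + (-0.4)·(-0.4) + (-0.4)·(-0.4) + (3.6)·(3.6)) / 4 = 19.2/4 = 4.8
  s[U,V] = ((-2.4)·(-2.8) + (-0.4)·(-0.8) + (-0.4)·(-0.8) + (-0.4)·(2.2) + (3.6)·(2.2)) / 4 = 14.4/4 = 3.6
  s[V,V] = ((-2.8)·(-2.8) + (-0.8)·(-0.8) + (-0.8)·(-0.8) + (2.2)·(2.2) + (2.2)·(2.2)) / 4 = 18.8/4 = 4.7
  Sample standard deviations s_i = √(s[i,i]):
  s(U) = √(4.8) = 2.1909
  s(V) = √(4.7) = 2.1679

Step 3 — r_{ij} = s_{ij} / (s_i · s_j):
  r[U,U] = 1 (diagonal).
  r[U,V] = 3.6 / (2.1909 · 2.1679) = 3.6 / 4.7497 = 0.7579
  r[V,V] = 1 (diagonal).

R is symmetric with unit diagonal. Assembling:

R = [[1, 0.7579],
 [0.7579, 1]]


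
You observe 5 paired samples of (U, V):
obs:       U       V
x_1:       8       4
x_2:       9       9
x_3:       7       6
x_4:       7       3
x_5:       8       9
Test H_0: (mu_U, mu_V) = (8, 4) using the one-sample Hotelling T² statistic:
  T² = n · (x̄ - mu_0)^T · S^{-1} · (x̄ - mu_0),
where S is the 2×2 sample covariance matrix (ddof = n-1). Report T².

Step 1 — sample mean vector:
  mean(U) = (8 + 9 + 7 + 7 + 8) / 5 = 39/5 = 7.8
  mean(V) = (4 + 9 + 6 + 3 + 9) / 5 = 31/5 = 6.2
  x̄ = (7.8, 6.2),  deviation x̄ - mu_0 = (7.8, 6.2) - (8, 4) = (-0.2, 2.2).

Step 2 — sample covariance matrix, S[i,j] = (1/(n-1)) · Σ_k (x_{k,i} - mean_i) · (x_{k,j} - mean_j), divisor n-1 = 4:
  S[U,U] = ((0.2)·(0.2) + (1.2)·(1.2) + (-0.8)·(-0.8) + (-0.8)·(-0.8) + (0.2)·(0.2)) / 4 = 2.8/4 = 0.7
  S[U,V] = ((0.2)·(-2.2) + (1.2)·(2.8) + (-0.8)·(-0.2) + (-0.8)·(-3.2) + (0.2)·(2.8)) / 4 = 6.2/4 = 1.55
  S[V,V] = ((-2.2)·(-2.2) + (2.8)·(2.8) + (-0.2)·(-0.2) + (-3.2)·(-3.2) + (2.8)·(2.8)) / 4 = 30.8/4 = 7.7
  S = [[0.7, 1.55],
 [1.55, 7.7]].

Step 3 — invert S. det(S) = 0.7·7.7 - (1.55)² = 2.9875.
  S^{-1} = (1/det) · [[d, -b], [-b, a]] = [[2.5774, -0.5188],
 [-0.5188, 0.2343]].

Step 4 — quadratic form (x̄ - mu_0)^T · S^{-1} · (x̄ - mu_0):
  S^{-1} · (x̄ - mu_0) = (-1.6569, 0.6192),
  (x̄ - mu_0)^T · [...] = (-0.2)·(-1.6569) + (2.2)·(0.6192) = 1.6937.

Step 5 — scale by n: T² = 5 · 1.6937 = 8.4686.

T² ≈ 8.4686


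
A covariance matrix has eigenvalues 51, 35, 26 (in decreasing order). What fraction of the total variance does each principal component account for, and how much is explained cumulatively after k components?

Step 1 — total variance = trace(Sigma) = Σ λ_i = 51 + 35 + 26 = 112.

Step 2 — fraction explained by component i = λ_i / Σ λ:
  PC1: 51/112 = 0.4554
  PC2: 35/112 = 0.3125
  PC3: 26/112 = 0.2321

Step 3 — cumulative fraction after k components = (λ_1 + ... + λ_k) / Σ λ:
  k = 1: 51/112 = 0.4554
  k = 2: (51 + 35)/112 = 86/112 = 0.7679
  k = 3: (51 + 35 + 26)/112 = 112/112 = 1

Summary (fraction, with percent):

explained: PC1 0.4554 (45.54%), PC2 0.3125 (31.25%), PC3 0.2321 (23.21%);  cumulative: 0.4554, 0.7679, 1


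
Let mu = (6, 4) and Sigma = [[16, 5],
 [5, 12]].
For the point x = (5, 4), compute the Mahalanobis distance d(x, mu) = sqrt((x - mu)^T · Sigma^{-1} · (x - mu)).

Step 1 — centre the observation: (x - mu) = (-1, 0).

Step 2 — invert Sigma. det(Sigma) = 16·12 - (5)² = 167.
  Sigma^{-1} = (1/det) · [[d, -b], [-b, a]] = [[0.0719, -0.0299],
 [-0.0299, 0.0958]].

Step 3 — form the quadratic (x - mu)^T · Sigma^{-1} · (x - mu):
  Sigma^{-1} · (x - mu) = (-0.0719, 0.0299).
  (x - mu)^T · [Sigma^{-1} · (x - mu)] = (-1)·(-0.0719) + (0)·(0.0299) = 0.0719.

Step 4 — take square root: d = √(0.0719) ≈ 0.2681.

d(x, mu) = √(0.0719) ≈ 0.2681


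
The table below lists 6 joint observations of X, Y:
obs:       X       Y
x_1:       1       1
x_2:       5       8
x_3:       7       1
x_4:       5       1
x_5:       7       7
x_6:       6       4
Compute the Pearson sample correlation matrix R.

Step 1 — column means:
  mean(X) = (1 + 5 + 7 + 5 + 7 + 6) / 6 = 31/6 = 5.1667
  mean(Y) = (1 + 8 + 1 + 1 + 7 + 4) / 6 = 22/6 = 3.6667

Step 2 — sample variances and covariances s[i,j] = (1/(n-1)) · Σ_k (x_{k,i} - mean_i) · (x_{k,j} - mean_j), with n-1 = 5:
  s[X,X] = ((-4.1667)·(-4.1667) + (-0.1667)·(-0.1667) + (1.8333)·(1.8333) + (-0.1667)·(-0.1667) + (1.8333)·(1.8333) + (0.8333)·(0.8333)) / 5 = 24.8333/5 = 4.9667
  s[X,Y] = ((-4.1667)·(-2.6667) + (-0.1667)·(4.3333) + (1.8333)·(-2.6667) + (-0.1667)·(-2.6667) + (1.8333)·(3.3333) + (0.8333)·(0.3333)) / 5 = 12.3333/5 = 2.4667
  s[Y,Y] = ((-2.6667)·(-2.6667) + (4.3333)·(4.3333) + (-2.6667)·(-2.6667) + (-2.6667)·(-2.6667) + (3.3333)·(3.3333) + (0.3333)·(0.3333)) / 5 = 51.3333/5 = 10.2667
  Sample standard deviations s_i = √(s[i,i]):
  s(X) = √(4.9667) = 2.2286
  s(Y) = √(10.2667) = 3.2042

Step 3 — r_{ij} = s_{ij} / (s_i · s_j):
  r[X,X] = 1 (diagonal).
  r[X,Y] = 2.4667 / (2.2286 · 3.2042) = 2.4667 / 7.1408 = 0.3454
  r[Y,Y] = 1 (diagonal).

R is symmetric with unit diagonal. Assembling:

R = [[1, 0.3454],
 [0.3454, 1]]


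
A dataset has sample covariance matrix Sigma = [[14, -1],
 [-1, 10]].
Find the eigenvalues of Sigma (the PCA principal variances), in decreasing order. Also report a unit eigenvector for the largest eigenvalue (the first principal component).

Step 1 — characteristic polynomial of 2×2 Sigma:
  det(Sigma - λI) = λ² - trace · λ + det = 0.
  trace = 14 + 10 = 24, det = 14·10 - (-1)² = 139.
Step 2 — discriminant:
  Δ = trace² - 4·det = 576 - 556 = 20.
Step 3 — eigenvalues:
  λ = (trace ± √Δ)/2 = (24 ± 4.4721)/2,
  λ_1 = 14.2361,  λ_2 = 9.7639.

Step 4 — unit eigenvector for λ_1: solve (Sigma - λ_1 I)v = 0. First row:
  (14 - 14.2361)·v_x + (-1)·v_y = 0, i.e. (-0.2361)·v_x + (-1)·v_y = 0,
  so v ∝ (b, λ_1 - a) = (-1, 0.2361); multiply by -1 so the first entry is positive: u = (1, -0.2361).
  ||u|| = √((1)² + (-0.2361)²) = √(1.0557) ≈ 1.0275,
  v_1 = u/||u|| ≈ (0.9732, -0.2298) (||v_1|| = 1).

λ_1 = 14.2361,  λ_2 = 9.7639;  v_1 ≈ (0.9732, -0.2298)


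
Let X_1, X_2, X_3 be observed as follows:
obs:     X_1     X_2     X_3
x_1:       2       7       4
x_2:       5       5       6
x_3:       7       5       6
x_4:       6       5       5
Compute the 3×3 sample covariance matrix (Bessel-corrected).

Step 1 — column means:
  mean(X_1) = (2 + 5 + 7 + 6) / 4 = 20/4 = 5
  mean(X_2) = (7 + 5 + 5 + 5) / 4 = 22/4 = 5.5
  mean(X_3) = (4 + 6 + 6 + 5) / 4 = 21/4 = 5.25

Step 2 — sample covariance S[i,j] = (1/(n-1)) · Σ_k (x_{k,i} - mean_i) · (x_{k,j} - mean_j), with n-1 = 3.
  S[X_1,X_1] = ((-3)·(-3) + (0)·(0) + (2)·(2) + (1)·(1)) / 3 = 14/3 = 4.6667
  S[X_1,X_2] = ((-3)·(1.5) + (0)·(-0.5) + (2)·(-0.5) + (1)·(-0.5)) / 3 = -6/3 = -2
  S[X_1,X_3] = ((-3)·(-1.25) + (0)·(0.75) + (2)·(0.75) + (1)·(-0.25)) / 3 = 5/3 = 1.6667
  S[X_2,X_2] = ((1.5)·(1.5) + (-0.5)·(-0.5) + (-0.5)·(-0.5) + (-0.5)·(-0.5)) / 3 = 3/3 = 1
  S[X_2,X_3] = ((1.5)·(-1.25) + (-0.5)·(0.75) + (-0.5)·(0.75) + (-0.5)·(-0.25)) / 3 = -2.5/3 = -0.8333
  S[X_3,X_3] = ((-1.25)·(-1.25) + (0.75)·(0.75) + (0.75)·(0.75) + (-0.25)·(-0.25)) / 3 = 2.75/3 = 0.9167

S is symmetric (S[j,i] = S[i,j]). Assembling:

S = [[4.6667, -2, 1.6667],
 [-2, 1, -0.8333],
 [1.6667, -0.8333, 0.9167]]


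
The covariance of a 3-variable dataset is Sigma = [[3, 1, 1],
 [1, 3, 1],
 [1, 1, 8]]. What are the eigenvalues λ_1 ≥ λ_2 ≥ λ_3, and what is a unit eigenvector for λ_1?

Step 1 — characteristic polynomial p(λ) = det(λI - Sigma) = λ³ - tr·λ² + c_1·λ - det, where tr = trace, c_1 = sum of the principal 2×2 minors, det = det(Sigma):
  tr = 3 + 3 + 8 = 14,
  c_1 = (3·3 - (1)²) + (3·8 - (1)²) + (3·8 - (1)²) = 8 + 23 + 23 = 54,
  det = 3·(3·8 - (1)²) - (1)·((1)·8 - (1)·(1)) + (1)·((1)·(1) - 3·(1)) = 3·(23) - (1)·(7) + (1)·(-2) = 60.
  So p(λ) = λ³ - 14λ² + 54λ - 60.
Step 2 — look for an integer root (rational root theorem: any rational root is an integer divisor of 60). Testing λ = 2:
  p(2) = 8 - 56 + 108 - 60 = 0  ✓
  Dividing out (λ - 2): p(λ) = (λ - 2)(λ² - 12λ + 30).
Step 3 — remaining eigenvalues from the quadratic λ² - 12λ + 30 = 0:
  Δ = 12² - 4·30 = 144 - 120 = 24,  λ = (12 ± √24)/2 = (12 ± 4.899)/2 ≈ 8.4495 or 3.5505.
  Sorted: λ_1 = 8.4495,  λ_2 = 3.5505,  λ_3 = 2  (check: sum = 14 = tr ✓).

Step 4 — unit eigenvector for λ_1 ≈ 8.4495: v spans the null space of (Sigma - λ_1 I), whose rows are
  r_1 = (-5.4495, 1, 1),  r_2 = (1, -5.4495, 1),  r_3 = (1, 1, -0.4495).
  v is orthogonal to every row, so take v ∝ r_1 × r_2 = ((1)·(1) - (1)·(-5.4495), (1)·(1) - (-5.4495)·(1), (-5.4495)·(-5.4495) - (1)·(1)) ≈ (6.4495, 6.4495, 28.6969).
  Let u = (6.4495, 6.4495, 28.6969).
  ||u|| = √((6.4495)² + (6.4495)² + (28.6969)²) = √(906.7061) ≈ 30.1116,  v_1 = u/||u|| ≈ (0.2142, 0.2142, 0.953) (||v_1|| = 1).

λ_1 = 8.4495,  λ_2 = 3.5505,  λ_3 = 2;  v_1 ≈ (0.2142, 0.2142, 0.953)


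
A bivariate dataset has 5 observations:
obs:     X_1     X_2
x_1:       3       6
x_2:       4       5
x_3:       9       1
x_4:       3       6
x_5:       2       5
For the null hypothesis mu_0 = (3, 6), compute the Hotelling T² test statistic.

Step 1 — sample mean vector:
  mean(X_1) = (3 + 4 + 9 + 3 + 2) / 5 = 21/5 = 4.2
  mean(X_2) = (6 + 5 + 1 + 6 + 5) / 5 = 23/5 = 4.6
  x̄ = (4.2, 4.6),  deviation x̄ - mu_0 = (4.2, 4.6) - (3, 6) = (1.2, -1.4).

Step 2 — sample covariance matrix, S[i,j] = (1/(n-1)) · Σ_k (x_{k,i} - mean_i) · (x_{k,j} - mean_j), divisor n-1 = 4:
  S[X_1,X_1] = ((-1.2)·(-1.2) + (-0.2)·(-0.2) + (4.8)·(4.8) + (-1.2)·(-1.2) + (-2.2)·(-2.2)) / 4 = 30.8/4 = 7.7
  S[X_1,X_2] = ((-1.2)·(1.4) + (-0.2)·(0.4) + (4.8)·(-3.6) + (-1.2)·(1.4) + (-2.2)·(0.4)) / 4 = -21.6/4 = -5.4
  S[X_2,X_2] = ((1.4)·(1.4) + (0.4)·(0.4) + (-3.6)·(-3.6) + (1.4)·(1.4) + (0.4)·(0.4)) / 4 = 17.2/4 = 4.3
  S = [[7.7, -5.4],
 [-5.4, 4.3]].

Step 3 — invert S. det(S) = 7.7·4.3 - (-5.4)² = 3.95.
  S^{-1} = (1/det) · [[d, -b], [-b, a]] = [[1.0886, 1.3671],
 [1.3671, 1.9494]].

Step 4 — quadratic form (x̄ - mu_0)^T · S^{-1} · (x̄ - mu_0):
  S^{-1} · (x̄ - mu_0) = (-0.6076, -1.0886),
  (x̄ - mu_0)^T · [...] = (1.2)·(-0.6076) + (-1.4)·(-1.0886) = 0.7949.

Step 5 — scale by n: T² = 5 · 0.7949 = 3.9747.

T² ≈ 3.9747


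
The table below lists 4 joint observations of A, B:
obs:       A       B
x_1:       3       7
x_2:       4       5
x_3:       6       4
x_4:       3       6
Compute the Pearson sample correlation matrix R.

Step 1 — column means:
  mean(A) = (3 + 4 + 6 + 3) / 4 = 16/4 = 4
  mean(B) = (7 + 5 + 4 + 6) / 4 = 22/4 = 5.5

Step 2 — sample variances and covariances s[i,j] = (1/(n-1)) · Σ_k (x_{k,i} - mean_i) · (x_{k,j} - mean_j), with n-1 = 3:
  s[A,A] = ((-1)·(-1) + (0)·(0) + (2)·(2) + (-1)·(-1)) / 3 = 6/3 = 2
  s[A,B] = ((-1)·(1.5) + (0)·(-0.5) + (2)·(-1.5) + (-1)·(0.5)) / 3 = -5/3 = -1.6667
  s[B,B] = ((1.5)·(1.5) + (-0.5)·(-0.5) + (-1.5)·(-1.5) + (0.5)·(0.5)) / 3 = 5/3 = 1.6667
  Sample standard deviations s_i = √(s[i,i]):
  s(A) = √(2) = 1.4142
  s(B) = √(1.6667) = 1.291

Step 3 — r_{ij} = s_{ij} / (s_i · s_j):
  r[A,A] = 1 (diagonal).
  r[A,B] = -1.6667 / (1.4142 · 1.291) = -1.6667 / 1.8257 = -0.9129
  r[B,B] = 1 (diagonal).

R is symmetric with unit diagonal. Assembling:

R = [[1, -0.9129],
 [-0.9129, 1]]


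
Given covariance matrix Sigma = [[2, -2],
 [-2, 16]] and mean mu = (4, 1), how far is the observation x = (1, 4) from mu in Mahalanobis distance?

Step 1 — centre the observation: (x - mu) = (-3, 3).

Step 2 — invert Sigma. det(Sigma) = 2·16 - (-2)² = 28.
  Sigma^{-1} = (1/det) · [[d, -b], [-b, a]] = [[0.5714, 0.0714],
 [0.0714, 0.0714]].

Step 3 — form the quadratic (x - mu)^T · Sigma^{-1} · (x - mu):
  Sigma^{-1} · (x - mu) = (-1.5, 0).
  (x - mu)^T · [Sigma^{-1} · (x - mu)] = (-3)·(-1.5) + (3)·(0) = 4.5.

Step 4 — take square root: d = √(4.5) ≈ 2.1213.

d(x, mu) = √(4.5) ≈ 2.1213


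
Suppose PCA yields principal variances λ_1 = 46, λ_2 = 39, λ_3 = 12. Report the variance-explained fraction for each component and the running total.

Step 1 — total variance = trace(Sigma) = Σ λ_i = 46 + 39 + 12 = 97.

Step 2 — fraction explained by component i = λ_i / Σ λ:
  PC1: 46/97 = 0.4742
  PC2: 39/97 = 0.4021
  PC3: 12/97 = 0.1237

Step 3 — cumulative fraction after k components = (λ_1 + ... + λ_k) / Σ λ:
  k = 1: 46/97 = 0.4742
  k = 2: (46 + 39)/97 = 85/97 = 0.8763
  k = 3: (46 + 39 + 12)/97 = 97/97 = 1

Summary (fraction, with percent):

explained: PC1 0.4742 (47.42%), PC2 0.4021 (40.21%), PC3 0.1237 (12.37%);  cumulative: 0.4742, 0.8763, 1


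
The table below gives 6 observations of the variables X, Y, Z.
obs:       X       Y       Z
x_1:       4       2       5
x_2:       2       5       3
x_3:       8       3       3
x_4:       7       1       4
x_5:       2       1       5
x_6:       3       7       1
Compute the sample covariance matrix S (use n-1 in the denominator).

Step 1 — column means:
  mean(X) = (4 + 2 + 8 + 7 + 2 + 3) / 6 = 26/6 = 4.3333
  mean(Y) = (2 + 5 + 3 + 1 + 1 + 7) / 6 = 19/6 = 3.1667
  mean(Z) = (5 + 3 + 3 + 4 + 5 + 1) / 6 = 21/6 = 3.5

Step 2 — sample covariance S[i,j] = (1/(n-1)) · Σ_k (x_{k,i} - mean_i) · (x_{k,j} - mean_j), with n-1 = 5.
  S[X,X] = ((-0.3333)·(-0.3333) + (-2.3333)·(-2.3333) + (3.6667)·(3.6667) + (2.6667)·(2.6667) + (-2.3333)·(-2.3333) + (-1.3333)·(-1.3333)) / 5 = 33.3333/5 = 6.6667
  S[X,Y] = ((-0.3333)·(-1.1667) + (-2.3333)·(1.8333) + (3.6667)·(-0.1667) + (2.6667)·(-2.1667) + (-2.3333)·(-2.1667) + (-1.3333)·(3.8333)) / 5 = -10.3333/5 = -2.0667
  S[X,Z] = ((-0.3333)·(1.5) + (-2.3333)·(-0.5) + (3.6667)·(-0.5) + (2.6667)·(0.5) + (-2.3333)·(1.5) + (-1.3333)·(-2.5)) / 5 = 0/5 = 0
  S[Y,Y] = ((-1.1667)·(-1.1667) + (1.8333)·(1.8333) + (-0.1667)·(-0.1667) + (-2.1667)·(-2.1667) + (-2.1667)·(-2.1667) + (3.8333)·(3.8333)) / 5 = 28.8333/5 = 5.7667
  S[Y,Z] = ((-1.1667)·(1.5) + (1.8333)·(-0.5) + (-0.1667)·(-0.5) + (-2.1667)·(0.5) + (-2.1667)·(1.5) + (3.8333)·(-2.5)) / 5 = -16.5/5 = -3.3
  S[Z,Z] = ((1.5)·(1.5) + (-0.5)·(-0.5) + (-0.5)·(-0.5) + (0.5)·(0.5) + (1.5)·(1.5) + (-2.5)·(-2.5)) / 5 = 11.5/5 = 2.3

S is symmetric (S[j,i] = S[i,j]). Assembling:

S = [[6.6667, -2.0667, 0],
 [-2.0667, 5.7667, -3.3],
 [0, -3.3, 2.3]]


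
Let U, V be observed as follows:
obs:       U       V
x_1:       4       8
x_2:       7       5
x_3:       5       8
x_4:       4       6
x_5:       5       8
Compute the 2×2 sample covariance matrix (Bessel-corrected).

Step 1 — column means:
  mean(U) = (4 + 7 + 5 + 4 + 5) / 5 = 25/5 = 5
  mean(V) = (8 + 5 + 8 + 6 + 8) / 5 = 35/5 = 7

Step 2 — sample covariance S[i,j] = (1/(n-1)) · Σ_k (x_{k,i} - mean_i) · (x_{k,j} - mean_j), with n-1 = 4.
  S[U,U] = ((-1)·(-1) + (2)·(2) + (0)·(0) + (-1)·(-1) + (0)·(0)) / 4 = 6/4 = 1.5
  S[U,V] = ((-1)·(1) + (2)·(-2) + (0)·(1) + (-1)·(-1) + (0)·(1)) / 4 = -4/4 = -1
  S[V,V] = ((1)·(1) + (-2)·(-2) + (1)·(1) + (-1)·(-1) + (1)·(1)) / 4 = 8/4 = 2

S is symmetric (S[j,i] = S[i,j]). Assembling:

S = [[1.5, -1],
 [-1, 2]]


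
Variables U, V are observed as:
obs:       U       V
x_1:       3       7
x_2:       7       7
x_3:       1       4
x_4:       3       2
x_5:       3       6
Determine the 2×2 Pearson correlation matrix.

Step 1 — column means:
  mean(U) = (3 + 7 + 1 + 3 + 3) / 5 = 17/5 = 3.4
  mean(V) = (7 + 7 + 4 + 2 + 6) / 5 = 26/5 = 5.2

Step 2 — sample variances and covariances s[i,j] = (1/(n-1)) · Σ_k (x_{k,i} - mean_i) · (x_{k,j} - mean_j), with n-1 = 4:
  s[U,U] = ((-0.4)·(-0.4) + (3.6)·(3.6) + (-2.4)·(-2.4) + (-0.4)·(-0.4) + (-0.4)·(-0.4)) / 4 = 19.2/4 = 4.8
  s[U,V] = ((-0.4)·(1.8) + (3.6)·(1.8) + (-2.4)·(-1.2) + (-0.4)·(-3.2) + (-0.4)·(0.8)) / 4 = 9.6/4 = 2.4
  s[V,V] = ((1.8)·(1.8) + (1.8)·(1.8) + (-1.2)·(-1.2) + (-3.2)·(-3.2) + (0.8)·(0.8)) / 4 = 18.8/4 = 4.7
  Sample standard deviations s_i = √(s[i,i]):
  s(U) = √(4.8) = 2.1909
  s(V) = √(4.7) = 2.1679

Step 3 — r_{ij} = s_{ij} / (s_i · s_j):
  r[U,U] = 1 (diagonal).
  r[U,V] = 2.4 / (2.1909 · 2.1679) = 2.4 / 4.7497 = 0.5053
  r[V,V] = 1 (diagonal).

R is symmetric with unit diagonal. Assembling:

R = [[1, 0.5053],
 [0.5053, 1]]


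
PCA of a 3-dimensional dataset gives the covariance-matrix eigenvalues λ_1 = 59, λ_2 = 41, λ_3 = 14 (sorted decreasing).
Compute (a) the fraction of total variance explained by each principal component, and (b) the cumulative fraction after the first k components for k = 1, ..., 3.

Step 1 — total variance = trace(Sigma) = Σ λ_i = 59 + 41 + 14 = 114.

Step 2 — fraction explained by component i = λ_i / Σ λ:
  PC1: 59/114 = 0.5175
  PC2: 41/114 = 0.3596
  PC3: 14/114 = 0.1228

Step 3 — cumulative fraction after k components = (λ_1 + ... + λ_k) / Σ λ:
  k = 1: 59/114 = 0.5175
  k = 2: (59 + 41)/114 = 100/114 = 0.8772
  k = 3: (59 + 41 + 14)/114 = 114/114 = 1

Summary (fraction, with percent):

explained: PC1 0.5175 (51.75%), PC2 0.3596 (35.96%), PC3 0.1228 (12.28%);  cumulative: 0.5175, 0.8772, 1


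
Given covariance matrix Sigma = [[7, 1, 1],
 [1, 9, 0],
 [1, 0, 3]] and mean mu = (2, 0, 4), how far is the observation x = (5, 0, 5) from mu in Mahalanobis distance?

Step 1 — centre the observation: (x - mu) = (3, 0, 1).

Step 2 — invert Sigma (cofactor / det for 3×3, or solve directly):
  Sigma^{-1} = [[0.1525, -0.0169, -0.0508],
 [-0.0169, 0.113, 0.0056],
 [-0.0508, 0.0056, 0.3503]].

Step 3 — form the quadratic (x - mu)^T · Sigma^{-1} · (x - mu):
  Sigma^{-1} · (x - mu) = (0.4068, -0.0452, 0.1977).
  (x - mu)^T · [Sigma^{-1} · (x - mu)] = (3)·(0.4068) + (0)·(-0.0452) + (1)·(0.1977) = 1.4181.

Step 4 — take square root: d = √(1.4181) ≈ 1.1908.

d(x, mu) = √(1.4181) ≈ 1.1908


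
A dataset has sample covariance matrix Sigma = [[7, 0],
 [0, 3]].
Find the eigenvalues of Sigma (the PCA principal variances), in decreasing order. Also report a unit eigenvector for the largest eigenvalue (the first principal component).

Step 1 — characteristic polynomial of 2×2 Sigma:
  det(Sigma - λI) = λ² - trace · λ + det = 0.
  trace = 7 + 3 = 10, det = 7·3 - (0)² = 21.
Step 2 — discriminant:
  Δ = trace² - 4·det = 100 - 84 = 16.
Step 3 — eigenvalues:
  λ = (trace ± √Δ)/2 = (10 ± 4)/2,
  λ_1 = 7,  λ_2 = 3.

Step 4 — unit eigenvector for λ_1: Sigma is diagonal, so its eigenvectors are the coordinate axes. λ_1 = 7 is the diagonal entry on the first coordinate axis, hence
  v_1 = (1, 0) (||v_1|| = 1).

λ_1 = 7,  λ_2 = 3;  v_1 ≈ (1, 0)


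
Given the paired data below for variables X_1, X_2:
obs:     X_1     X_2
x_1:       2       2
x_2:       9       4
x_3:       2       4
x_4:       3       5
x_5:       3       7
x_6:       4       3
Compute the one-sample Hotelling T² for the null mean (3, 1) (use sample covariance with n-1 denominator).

Step 1 — sample mean vector:
  mean(X_1) = (2 + 9 + 2 + 3 + 3 + 4) / 6 = 23/6 = 3.8333
  mean(X_2) = (2 + 4 + 4 + 5 + 7 + 3) / 6 = 25/6 = 4.1667
  x̄ = (3.8333, 4.1667),  deviation x̄ - mu_0 = (3.8333, 4.1667) - (3, 1) = (0.8333, 3.1667).

Step 2 — sample covariance matrix, S[i,j] = (1/(n-1)) · Σ_k (x_{k,i} - mean_i) · (x_{k,j} - mean_j), divisor n-1 = 5:
  S[X_1,X_1] = ((-1.8333)·(-1.8333) + (5.1667)·(5.1667) + (-1.8333)·(-1.8333) + (-0.8333)·(-0.8333) + (-0.8333)·(-0.8333) + (0.1667)·(0.1667)) / 5 = 34.8333/5 = 6.9667
  S[X_1,X_2] = ((-1.8333)·(-2.1667) + (5.1667)·(-0.1667) + (-1.8333)·(-0.1667) + (-0.8333)·(0.8333) + (-0.8333)·(2.8333) + (0.1667)·(-1.1667)) / 5 = 0.1667/5 = 0.0333
  S[X_2,X_2] = ((-2.1667)·(-2.1667) + (-0.1667)·(-0.1667) + (-0.1667)·(-0.1667) + (0.8333)·(0.8333) + (2.8333)·(2.8333) + (-1.1667)·(-1.1667)) / 5 = 14.8333/5 = 2.9667
  S = [[6.9667, 0.0333],
 [0.0333, 2.9667]].

Step 3 — invert S. det(S) = 6.9667·2.9667 - (0.0333)² = 20.6667.
  S^{-1} = (1/det) · [[d, -b], [-b, a]] = [[0.1435, -0.0016],
 [-0.0016, 0.3371]].

Step 4 — quadratic form (x̄ - mu_0)^T · S^{-1} · (x̄ - mu_0):
  S^{-1} · (x̄ - mu_0) = (0.1145, 1.0661),
  (x̄ - mu_0)^T · [...] = (0.8333)·(0.1145) + (3.1667)·(1.0661) = 3.4715.

Step 5 — scale by n: T² = 6 · 3.4715 = 20.829.

T² ≈ 20.829


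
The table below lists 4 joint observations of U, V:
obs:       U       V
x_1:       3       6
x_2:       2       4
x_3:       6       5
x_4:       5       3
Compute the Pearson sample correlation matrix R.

Step 1 — column means:
  mean(U) = (3 + 2 + 6 + 5) / 4 = 16/4 = 4
  mean(V) = (6 + 4 + 5 + 3) / 4 = 18/4 = 4.5

Step 2 — sample variances and covariances s[i,j] = (1/(n-1)) · Σ_k (x_{k,i} - mean_i) · (x_{k,j} - mean_j), with n-1 = 3:
  s[U,U] = ((-1)·(-1) + (-2)·(-2) + (2)·(2) + (1)·(1)) / 3 = 10/3 = 3.3333
  s[U,V] = ((-1)·(1.5) + (-2)·(-0.5) + (2)·(0.5) + (1)·(-1.5)) / 3 = -1/3 = -0.3333
  s[V,V] = ((1.5)·(1.5) + (-0.5)·(-0.5) + (0.5)·(0.5) + (-1.5)·(-1.5)) / 3 = 5/3 = 1.6667
  Sample standard deviations s_i = √(s[i,i]):
  s(U) = √(3.3333) = 1.8257
  s(V) = √(1.6667) = 1.291

Step 3 — r_{ij} = s_{ij} / (s_i · s_j):
  r[U,U] = 1 (diagonal).
  r[U,V] = -0.3333 / (1.8257 · 1.291) = -0.3333 / 2.357 = -0.1414
  r[V,V] = 1 (diagonal).

R is symmetric with unit diagonal. Assembling:

R = [[1, -0.1414],
 [-0.1414, 1]]


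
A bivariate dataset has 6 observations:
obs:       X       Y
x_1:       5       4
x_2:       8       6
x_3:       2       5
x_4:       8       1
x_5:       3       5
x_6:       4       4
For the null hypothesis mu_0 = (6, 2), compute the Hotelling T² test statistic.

Step 1 — sample mean vector:
  mean(X) = (5 + 8 + 2 + 8 + 3 + 4) / 6 = 30/6 = 5
  mean(Y) = (4 + 6 + 5 + 1 + 5 + 4) / 6 = 25/6 = 4.1667
  x̄ = (5, 4.1667),  deviation x̄ - mu_0 = (5, 4.1667) - (6, 2) = (-1, 2.1667).

Step 2 — sample covariance matrix, S[i,j] = (1/(n-1)) · Σ_k (x_{k,i} - mean_i) · (x_{k,j} - mean_j), divisor n-1 = 5:
  S[X,X] = ((0)·(0) + (3)·(3) + (-3)·(-3) + (3)·(3) + (-2)·(-2) + (-1)·(-1)) / 5 = 32/5 = 6.4
  S[X,Y] = ((0)·(-0.1667) + (3)·(1.8333) + (-3)·(0.8333) + (3)·(-3.1667) + (-2)·(0.8333) + (-1)·(-0.1667)) / 5 = -8/5 = -1.6
  S[Y,Y] = ((-0.1667)·(-0.1667) + (1.8333)·(1.8333) + (0.8333)·(0.8333) + (-3.1667)·(-3.1667) + (0.8333)·(0.8333) + (-0.1667)·(-0.1667)) / 5 = 14.8333/5 = 2.9667
  S = [[6.4, -1.6],
 [-1.6, 2.9667]].

Step 3 — invert S. det(S) = 6.4·2.9667 - (-1.6)² = 16.4267.
  S^{-1} = (1/det) · [[d, -b], [-b, a]] = [[0.1806, 0.0974],
 [0.0974, 0.3896]].

Step 4 — quadratic form (x̄ - mu_0)^T · S^{-1} · (x̄ - mu_0):
  S^{-1} · (x̄ - mu_0) = (0.0304, 0.7468),
  (x̄ - mu_0)^T · [...] = (-1)·(0.0304) + (2.1667)·(0.7468) = 1.5875.

Step 5 — scale by n: T² = 6 · 1.5875 = 9.5252.

T² ≈ 9.5252


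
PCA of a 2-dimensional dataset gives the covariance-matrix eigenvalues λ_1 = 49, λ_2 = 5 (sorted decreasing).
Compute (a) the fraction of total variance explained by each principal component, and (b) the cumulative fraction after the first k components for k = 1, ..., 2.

Step 1 — total variance = trace(Sigma) = Σ λ_i = 49 + 5 = 54.

Step 2 — fraction explained by component i = λ_i / Σ λ:
  PC1: 49/54 = 0.9074
  PC2: 5/54 = 0.0926

Step 3 — cumulative fraction after k components = (λ_1 + ... + λ_k) / Σ λ:
  k = 1: 49/54 = 0.9074
  k = 2: (49 + 5)/54 = 54/54 = 1

Summary (fraction, with percent):

explained: PC1 0.9074 (90.74%), PC2 0.0926 (9.26%);  cumulative: 0.9074, 1


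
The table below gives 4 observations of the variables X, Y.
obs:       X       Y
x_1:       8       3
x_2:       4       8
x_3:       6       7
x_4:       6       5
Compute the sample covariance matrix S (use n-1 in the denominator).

Step 1 — column means:
  mean(X) = (8 + 4 + 6 + 6) / 4 = 24/4 = 6
  mean(Y) = (3 + 8 + 7 + 5) / 4 = 23/4 = 5.75

Step 2 — sample covariance S[i,j] = (1/(n-1)) · Σ_k (x_{k,i} - mean_i) · (x_{k,j} - mean_j), with n-1 = 3.
  S[X,X] = ((2)·(2) + (-2)·(-2) + (0)·(0) + (0)·(0)) / 3 = 8/3 = 2.6667
  S[X,Y] = ((2)·(-2.75) + (-2)·(2.25) + (0)·(1.25) + (0)·(-0.75)) / 3 = -10/3 = -3.3333
  S[Y,Y] = ((-2.75)·(-2.75) + (2.25)·(2.25) + (1.25)·(1.25) + (-0.75)·(-0.75)) / 3 = 14.75/3 = 4.9167

S is symmetric (S[j,i] = S[i,j]). Assembling:

S = [[2.6667, -3.3333],
 [-3.3333, 4.9167]]


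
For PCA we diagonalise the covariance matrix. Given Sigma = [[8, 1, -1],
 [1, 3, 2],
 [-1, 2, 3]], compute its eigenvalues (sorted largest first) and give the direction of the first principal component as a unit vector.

Step 1 — characteristic polynomial p(λ) = det(λI - Sigma) = λ³ - tr·λ² + c_1·λ - det, where tr = trace, c_1 = sum of the principal 2×2 minors, det = det(Sigma):
  tr = 8 + 3 + 3 = 14,
  c_1 = (8·3 - (1)²) + (8·3 - (-1)²) + (3·3 - (2)²) = 23 + 23 + 5 = 51,
  det = 8·(3·3 - (2)²) - (1)·((1)·3 - (2)·(-1)) + (-1)·((1)·(2) - 3·(-1)) = 8·(5) - (1)·(5) + (-1)·(5) = 30.
  So p(λ) = λ³ - 14λ² + 51λ - 30.
Step 2 — look for an integer root (rational root theorem: any rational root is an integer divisor of 30). Testing λ = 5:
  p(5) = 125 - 350 + 255 - 30 = 0  ✓
  Dividing out (λ - 5): p(λ) = (λ - 5)(λ² - 9λ + 6).
Step 3 — remaining eigenvalues from the quadratic λ² - 9λ + 6 = 0:
  Δ = 9² - 4·6 = 81 - 24 = 57,  λ = (9 ± √57)/2 = (9 ± 7.5498)/2 ≈ 8.2749 or 0.7251.
  Sorted: λ_1 = 8.2749,  λ_2 = 5,  λ_3 = 0.7251  (check: sum = 14 = tr ✓).

Step 4 — unit eigenvector for λ_1 ≈ 8.2749: v spans the null space of (Sigma - λ_1 I), whose rows are
  r_1 = (-0.2749, 1, -1),  r_2 = (1, -5.2749, 2),  r_3 = (-1, 2, -5.2749).
  v is orthogonal to every row, so take v ∝ r_1 × r_2 = ((1)·(2) - (-1)·(-5.2749), (-1)·(1) - (-0.2749)·(2), (-0.2749)·(-5.2749) - (1)·(1)) ≈ (-3.2749, -0.4502, 0.4502).
  Rescale (multiply by -1 so the first nonzero entry is positive): u = (3.2749, 0.4502, -0.4502).
  ||u|| = √((3.2749)² + (0.4502)² + (-0.4502)²) = √(11.1304) ≈ 3.3362,  v_1 = u/||u|| ≈ (0.9816, 0.1349, -0.1349) (||v_1|| = 1).

λ_1 = 8.2749,  λ_2 = 5,  λ_3 = 0.7251;  v_1 ≈ (0.9816, 0.1349, -0.1349)


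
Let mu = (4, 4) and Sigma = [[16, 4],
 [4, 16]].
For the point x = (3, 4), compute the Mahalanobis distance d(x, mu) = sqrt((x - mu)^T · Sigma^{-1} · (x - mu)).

Step 1 — centre the observation: (x - mu) = (-1, 0).

Step 2 — invert Sigma. det(Sigma) = 16·16 - (4)² = 240.
  Sigma^{-1} = (1/det) · [[d, -b], [-b, a]] = [[0.0667, -0.0167],
 [-0.0167, 0.0667]].

Step 3 — form the quadratic (x - mu)^T · Sigma^{-1} · (x - mu):
  Sigma^{-1} · (x - mu) = (-0.0667, 0.0167).
  (x - mu)^T · [Sigma^{-1} · (x - mu)] = (-1)·(-0.0667) + (0)·(0.0167) = 0.0667.

Step 4 — take square root: d = √(0.0667) ≈ 0.2582.

d(x, mu) = √(0.0667) ≈ 0.2582


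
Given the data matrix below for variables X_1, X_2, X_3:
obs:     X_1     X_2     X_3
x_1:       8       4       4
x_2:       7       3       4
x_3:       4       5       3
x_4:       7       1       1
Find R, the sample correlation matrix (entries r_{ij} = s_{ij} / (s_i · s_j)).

Step 1 — column means:
  mean(X_1) = (8 + 7 + 4 + 7) / 4 = 26/4 = 6.5
  mean(X_2) = (4 + 3 + 5 + 1) / 4 = 13/4 = 3.25
  mean(X_3) = (4 + 4 + 3 + 1) / 4 = 12/4 = 3

Step 2 — sample variances and covariances s[i,j] = (1/(n-1)) · Σ_k (x_{k,i} - mean_i) · (x_{k,j} - mean_j), with n-1 = 3:
  s[X_1,X_1] = ((1.5)·(1.5) + (0.5)·(0.5) + (-2.5)·(-2.5) + (0.5)·(0.5)) / 3 = 9/3 = 3
  s[X_1,X_2] = ((1.5)·(0.75) + (0.5)·(-0.25) + (-2.5)·(1.75) + (0.5)·(-2.25)) / 3 = -4.5/3 = -1.5
  s[X_1,X_3] = ((1.5)·(1) + (0.5)·(1) + (-2.5)·(0) + (0.5)·(-2)) / 3 = 1/3 = 0.3333
  s[X_2,X_2] = ((0.75)·(0.75) + (-0.25)·(-0.25) + (1.75)·(1.75) + (-2.25)·(-2.25)) / 3 = 8.75/3 = 2.9167
  s[X_2,X_3] = ((0.75)·(1) + (-0.25)·(1) + (1.75)·(0) + (-2.25)·(-2)) / 3 = 5/3 = 1.6667
  s[X_3,X_3] = ((1)·(1) + (1)·(1) + (0)·(0) + (-2)·(-2)) / 3 = 6/3 = 2
  Sample standard deviations s_i = √(s[i,i]):
  s(X_1) = √(3) = 1.7321
  s(X_2) = √(2.9167) = 1.7078
  s(X_3) = √(2) = 1.4142

Step 3 — r_{ij} = s_{ij} / (s_i · s_j):
  r[X_1,X_1] = 1 (diagonal).
  r[X_1,X_2] = -1.5 / (1.7321 · 1.7078) = -1.5 / 2.958 = -0.5071
  r[X_1,X_3] = 0.3333 / (1.7321 · 1.4142) = 0.3333 / 2.4495 = 0.1361
  r[X_2,X_2] = 1 (diagonal).
  r[X_2,X_3] = 1.6667 / (1.7078 · 1.4142) = 1.6667 / 2.4152 = 0.6901
  r[X_3,X_3] = 1 (diagonal).

R is symmetric with unit diagonal. Assembling:

R = [[1, -0.5071, 0.1361],
 [-0.5071, 1, 0.6901],
 [0.1361, 0.6901, 1]]


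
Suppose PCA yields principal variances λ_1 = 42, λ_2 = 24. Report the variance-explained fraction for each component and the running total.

Step 1 — total variance = trace(Sigma) = Σ λ_i = 42 + 24 = 66.

Step 2 — fraction explained by component i = λ_i / Σ λ:
  PC1: 42/66 = 0.6364
  PC2: 24/66 = 0.3636

Step 3 — cumulative fraction after k components = (λ_1 + ... + λ_k) / Σ λ:
  k = 1: 42/66 = 0.6364
  k = 2: (42 + 24)/66 = 66/66 = 1

Summary (fraction, with percent):

explained: PC1 0.6364 (63.64%), PC2 0.3636 (36.36%);  cumulative: 0.6364, 1


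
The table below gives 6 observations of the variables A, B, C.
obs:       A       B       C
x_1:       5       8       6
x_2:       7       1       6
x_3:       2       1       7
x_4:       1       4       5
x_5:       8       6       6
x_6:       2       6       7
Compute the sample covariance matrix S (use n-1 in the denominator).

Step 1 — column means:
  mean(A) = (5 + 7 + 2 + 1 + 8 + 2) / 6 = 25/6 = 4.1667
  mean(B) = (8 + 1 + 1 + 4 + 6 + 6) / 6 = 26/6 = 4.3333
  mean(C) = (6 + 6 + 7 + 5 + 6 + 7) / 6 = 37/6 = 6.1667

Step 2 — sample covariance S[i,j] = (1/(n-1)) · Σ_k (x_{k,i} - mean_i) · (x_{k,j} - mean_j), with n-1 = 5.
  S[A,A] = ((0.8333)·(0.8333) + (2.8333)·(2.8333) + (-2.1667)·(-2.1667) + (-3.1667)·(-3.1667) + (3.8333)·(3.8333) + (-2.1667)·(-2.1667)) / 5 = 42.8333/5 = 8.5667
  S[A,B] = ((0.8333)·(3.6667) + (2.8333)·(-3.3333) + (-2.1667)·(-3.3333) + (-3.1667)·(-0.3333) + (3.8333)·(1.6667) + (-2.1667)·(1.6667)) / 5 = 4.6667/5 = 0.9333
  S[A,C] = ((0.8333)·(-0.1667) + (2.8333)·(-0.1667) + (-2.1667)·(0.8333) + (-3.1667)·(-1.1667) + (3.8333)·(-0.1667) + (-2.1667)·(0.8333)) / 5 = -1.1667/5 = -0.2333
  S[B,B] = ((3.6667)·(3.6667) + (-3.3333)·(-3.3333) + (-3.3333)·(-3.3333) + (-0.3333)·(-0.3333) + (1.6667)·(1.6667) + (1.6667)·(1.6667)) / 5 = 41.3333/5 = 8.2667
  S[B,C] = ((3.6667)·(-0.1667) + (-3.3333)·(-0.1667) + (-3.3333)·(0.8333) + (-0.3333)·(-1.1667) + (1.6667)·(-0.1667) + (1.6667)·(0.8333)) / 5 = -1.3333/5 = -0.2667
  S[C,C] = ((-0.1667)·(-0.1667) + (-0.1667)·(-0.1667) + (0.8333)·(0.8333) + (-1.1667)·(-1.1667) + (-0.1667)·(-0.1667) + (0.8333)·(0.8333)) / 5 = 2.8333/5 = 0.5667

S is symmetric (S[j,i] = S[i,j]). Assembling:

S = [[8.5667, 0.9333, -0.2333],
 [0.9333, 8.2667, -0.2667],
 [-0.2333, -0.2667, 0.5667]]


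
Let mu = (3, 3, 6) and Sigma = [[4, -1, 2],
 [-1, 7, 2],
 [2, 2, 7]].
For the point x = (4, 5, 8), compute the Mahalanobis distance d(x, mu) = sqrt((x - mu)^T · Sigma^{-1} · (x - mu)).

Step 1 — centre the observation: (x - mu) = (1, 2, 2).

Step 2 — invert Sigma (cofactor / det for 3×3, or solve directly):
  Sigma^{-1} = [[0.3285, 0.0803, -0.1168],
 [0.0803, 0.1752, -0.073],
 [-0.1168, -0.073, 0.1971]].

Step 3 — form the quadratic (x - mu)^T · Sigma^{-1} · (x - mu):
  Sigma^{-1} · (x - mu) = (0.2555, 0.2847, 0.1314).
  (x - mu)^T · [Sigma^{-1} · (x - mu)] = (1)·(0.2555) + (2)·(0.2847) + (2)·(0.1314) = 1.0876.

Step 4 — take square root: d = √(1.0876) ≈ 1.0429.

d(x, mu) = √(1.0876) ≈ 1.0429


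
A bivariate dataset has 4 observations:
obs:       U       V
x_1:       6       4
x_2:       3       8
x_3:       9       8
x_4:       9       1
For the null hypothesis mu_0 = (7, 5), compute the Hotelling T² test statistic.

Step 1 — sample mean vector:
  mean(U) = (6 + 3 + 9 + 9) / 4 = 27/4 = 6.75
  mean(V) = (4 + 8 + 8 + 1) / 4 = 21/4 = 5.25
  x̄ = (6.75, 5.25),  deviation x̄ - mu_0 = (6.75, 5.25) - (7, 5) = (-0.25, 0.25).

Step 2 — sample covariance matrix, S[i,j] = (1/(n-1)) · Σ_k (x_{k,i} - mean_i) · (x_{k,j} - mean_j), divisor n-1 = 3:
  S[U,U] = ((-0.75)·(-0.75) + (-3.75)·(-3.75) + (2.25)·(2.25) + (2.25)·(2.25)) / 3 = 24.75/3 = 8.25
  S[U,V] = ((-0.75)·(-1.25) + (-3.75)·(2.75) + (2.25)·(2.75) + (2.25)·(-4.25)) / 3 = -12.75/3 = -4.25
  S[V,V] = ((-1.25)·(-1.25) + (2.75)·(2.75) + (2.75)·(2.75) + (-4.25)·(-4.25)) / 3 = 34.75/3 = 11.5833
  S = [[8.25, -4.25],
 [-4.25, 11.5833]].

Step 3 — invert S. det(S) = 8.25·11.5833 - (-4.25)² = 77.5.
  S^{-1} = (1/det) · [[d, -b], [-b, a]] = [[0.1495, 0.0548],
 [0.0548, 0.1065]].

Step 4 — quadratic form (x̄ - mu_0)^T · S^{-1} · (x̄ - mu_0):
  S^{-1} · (x̄ - mu_0) = (-0.0237, 0.0129),
  (x̄ - mu_0)^T · [...] = (-0.25)·(-0.0237) + (0.25)·(0.0129) = 0.0091.

Step 5 — scale by n: T² = 4 · 0.0091 = 0.0366.

T² ≈ 0.0366


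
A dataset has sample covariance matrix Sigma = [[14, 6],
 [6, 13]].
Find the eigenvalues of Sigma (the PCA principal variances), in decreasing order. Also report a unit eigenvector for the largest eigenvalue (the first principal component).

Step 1 — characteristic polynomial of 2×2 Sigma:
  det(Sigma - λI) = λ² - trace · λ + det = 0.
  trace = 14 + 13 = 27, det = 14·13 - (6)² = 146.
Step 2 — discriminant:
  Δ = trace² - 4·det = 729 - 584 = 145.
Step 3 — eigenvalues:
  λ = (trace ± √Δ)/2 = (27 ± 12.0416)/2,
  λ_1 = 19.5208,  λ_2 = 7.4792.

Step 4 — unit eigenvector for λ_1: solve (Sigma - λ_1 I)v = 0. First row:
  (14 - 19.5208)·v_x + (6)·v_y = 0, i.e. (-5.5208)·v_x + (6)·v_y = 0,
  so v ∝ (b, λ_1 - a) = (6, 5.5208) = u.
  ||u|| = √((6)² + (5.5208)²) = √(66.4792) ≈ 8.1535,
  v_1 = u/||u|| ≈ (0.7359, 0.6771) (||v_1|| = 1).

λ_1 = 19.5208,  λ_2 = 7.4792;  v_1 ≈ (0.7359, 0.6771)


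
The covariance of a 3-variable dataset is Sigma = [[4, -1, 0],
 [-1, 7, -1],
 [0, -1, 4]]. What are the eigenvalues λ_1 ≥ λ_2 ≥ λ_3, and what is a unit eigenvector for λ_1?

Step 1 — characteristic polynomial p(λ) = det(λI - Sigma) = λ³ - tr·λ² + c_1·λ - det, where tr = trace, c_1 = sum of the principal 2×2 minors, det = det(Sigma):
  tr = 4 + 7 + 4 = 15,
  c_1 = (4·7 - (-1)²) + (4·4 - (0)²) + (7·4 - (-1)²) = 27 + 16 + 27 = 70,
  det = 4·(7·4 - (-1)²) - (-1)·((-1)·4 - (-1)·(0)) + (0)·((-1)·(-1) - 7·(0)) = 4·(27) - (-1)·(-4) + (0)·(1) = 104.
  So p(λ) = λ³ - 15λ² + 70λ - 104.
Step 2 — look for an integer root (rational root theorem: any rational root is an integer divisor of 104). Testing λ = 4:
  p(4) = 64 - 240 + 280 - 104 = 0  ✓
  Dividing out (λ - 4): p(λ) = (λ - 4)(λ² - 11λ + 26).
Step 3 — remaining eigenvalues from the quadratic λ² - 11λ + 26 = 0:
  Δ = 11² - 4·26 = 121 - 104 = 17,  λ = (11 ± √17)/2 = (11 ± 4.1231)/2 ≈ 7.5616 or 3.4384.
  Sorted: λ_1 = 7.5616,  λ_2 = 4,  λ_3 = 3.4384  (check: sum = 15 = tr ✓).

Step 4 — unit eigenvector for λ_1 ≈ 7.5616: v spans the null space of (Sigma - λ_1 I), whose rows are
  r_1 = (-3.5616, -1, 0),  r_2 = (-1, -0.5616, -1),  r_3 = (0, -1, -3.5616).
  v is orthogonal to every row, so take v ∝ r_1 × r_2 = ((-1)·(-1) - (0)·(-0.5616), (0)·(-1) - (-3.5616)·(-1), (-3.5616)·(-0.5616) - (-1)·(-1)) ≈ (1, -3.5616, 1).
  Let u = (1, -3.5616, 1).
  ||u|| = √((1)² + (-3.5616)² + (1)²) = √(14.6847) ≈ 3.8321,  v_1 = u/||u|| ≈ (0.261, -0.9294, 0.261) (||v_1|| = 1).

λ_1 = 7.5616,  λ_2 = 4,  λ_3 = 3.4384;  v_1 ≈ (0.261, -0.9294, 0.261)


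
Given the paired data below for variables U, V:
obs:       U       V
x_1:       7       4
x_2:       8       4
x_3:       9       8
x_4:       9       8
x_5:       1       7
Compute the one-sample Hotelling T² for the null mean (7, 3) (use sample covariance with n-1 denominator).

Step 1 — sample mean vector:
  mean(U) = (7 + 8 + 9 + 9 + 1) / 5 = 34/5 = 6.8
  mean(V) = (4 + 4 + 8 + 8 + 7) / 5 = 31/5 = 6.2
  x̄ = (6.8, 6.2),  deviation x̄ - mu_0 = (6.8, 6.2) - (7, 3) = (-0.2, 3.2).

Step 2 — sample covariance matrix, S[i,j] = (1/(n-1)) · Σ_k (x_{k,i} - mean_i) · (x_{k,j} - mean_j), divisor n-1 = 4:
  S[U,U] = ((0.2)·(0.2) + (1.2)·(1.2) + (2.2)·(2.2) + (2.2)·(2.2) + (-5.8)·(-5.8)) / 4 = 44.8/4 = 11.2
  S[U,V] = ((0.2)·(-2.2) + (1.2)·(-2.2) + (2.2)·(1.8) + (2.2)·(1.8) + (-5.8)·(0.8)) / 4 = 0.2/4 = 0.05
  S[V,V] = ((-2.2)·(-2.2) + (-2.2)·(-2.2) + (1.8)·(1.8) + (1.8)·(1.8) + (0.8)·(0.8)) / 4 = 16.8/4 = 4.2
  S = [[11.2, 0.05],
 [0.05, 4.2]].

Step 3 — invert S. det(S) = 11.2·4.2 - (0.05)² = 47.0375.
  S^{-1} = (1/det) · [[d, -b], [-b, a]] = [[0.0893, -0.0011],
 [-0.0011, 0.2381]].

Step 4 — quadratic form (x̄ - mu_0)^T · S^{-1} · (x̄ - mu_0):
  S^{-1} · (x̄ - mu_0) = (-0.0213, 0.7622),
  (x̄ - mu_0)^T · [...] = (-0.2)·(-0.0213) + (3.2)·(0.7622) = 2.4432.

Step 5 — scale by n: T² = 5 · 2.4432 = 12.2158.

T² ≈ 12.2158
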